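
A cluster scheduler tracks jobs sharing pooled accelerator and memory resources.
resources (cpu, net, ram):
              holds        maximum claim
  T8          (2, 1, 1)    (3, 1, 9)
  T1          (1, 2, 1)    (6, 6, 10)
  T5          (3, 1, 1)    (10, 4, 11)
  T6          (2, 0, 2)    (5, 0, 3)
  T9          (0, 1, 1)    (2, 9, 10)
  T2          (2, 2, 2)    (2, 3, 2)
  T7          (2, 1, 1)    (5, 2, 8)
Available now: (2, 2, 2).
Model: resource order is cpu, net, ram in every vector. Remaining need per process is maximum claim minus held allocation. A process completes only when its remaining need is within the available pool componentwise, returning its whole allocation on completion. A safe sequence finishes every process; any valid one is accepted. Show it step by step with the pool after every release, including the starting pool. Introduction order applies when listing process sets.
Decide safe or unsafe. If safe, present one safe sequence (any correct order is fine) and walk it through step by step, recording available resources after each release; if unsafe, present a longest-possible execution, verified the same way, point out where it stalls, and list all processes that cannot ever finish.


UNSAFE — no complete ordering exists.
Key observation: no order helps: past T2, T6, the free pool tops out at (6, 4, 6), below what each blocked process needs in ram.
The run T2, T6 cannot be extended any further. Walking it through:
  pool = (2, 2, 2)
  T2 needs (0, 1, 0) <= (2, 2, 2) -> finishes; pool += (2, 2, 2) = (4, 4, 4)
  T6 needs (3, 0, 1) <= (4, 4, 4) -> finishes; pool += (2, 0, 2) = (6, 4, 6)
  blocked: T8 wants (1, 0, 8), pool (6, 4, 6) — not enough ram
  blocked: T1 wants (5, 4, 9), pool (6, 4, 6) — not enough ram
  blocked: T5 wants (7, 3, 10), pool (6, 4, 6) — not enough cpu and ram
  blocked: T9 wants (2, 8, 9), pool (6, 4, 6) — not enough net and ram
  blocked: T7 wants (3, 1, 7), pool (6, 4, 6) — not enough ram
Permanently blocked: T8, T1, T5, T9 and T7.


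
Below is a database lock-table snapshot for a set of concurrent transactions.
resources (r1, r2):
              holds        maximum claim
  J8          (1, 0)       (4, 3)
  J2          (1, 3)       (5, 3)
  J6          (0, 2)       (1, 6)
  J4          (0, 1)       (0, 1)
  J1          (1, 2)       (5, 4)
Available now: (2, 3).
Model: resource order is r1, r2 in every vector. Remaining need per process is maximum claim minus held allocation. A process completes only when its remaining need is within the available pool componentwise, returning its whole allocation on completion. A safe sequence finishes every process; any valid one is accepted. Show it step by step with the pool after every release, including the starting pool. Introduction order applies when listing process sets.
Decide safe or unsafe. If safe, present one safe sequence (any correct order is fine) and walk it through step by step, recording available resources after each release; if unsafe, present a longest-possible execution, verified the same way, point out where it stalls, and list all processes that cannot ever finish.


The state is UNSAFE.
Key observation: once J4, J6 finish, the pool peaks at (2, 6) — and every remaining process still needs more r1 than that.
A maximal execution: J4, J6 — then nothing else fits. Check, step by step:
  pool = (2, 3)
  J4: need (0, 0) fits (2, 3); releases (0, 1), pool now (2, 4)
  J6: need (1, 4) fits (2, 4); releases (0, 2), pool now (2, 6)
  J8 cannot run: need (3, 3) vs free (2, 6) (insufficient r1)
  J2 cannot run: need (4, 0) vs free (2, 6) (insufficient r1)
  J1 cannot run: need (4, 2) vs free (2, 6) (insufficient r1)
Never able to finish: J8, J2 and J1.


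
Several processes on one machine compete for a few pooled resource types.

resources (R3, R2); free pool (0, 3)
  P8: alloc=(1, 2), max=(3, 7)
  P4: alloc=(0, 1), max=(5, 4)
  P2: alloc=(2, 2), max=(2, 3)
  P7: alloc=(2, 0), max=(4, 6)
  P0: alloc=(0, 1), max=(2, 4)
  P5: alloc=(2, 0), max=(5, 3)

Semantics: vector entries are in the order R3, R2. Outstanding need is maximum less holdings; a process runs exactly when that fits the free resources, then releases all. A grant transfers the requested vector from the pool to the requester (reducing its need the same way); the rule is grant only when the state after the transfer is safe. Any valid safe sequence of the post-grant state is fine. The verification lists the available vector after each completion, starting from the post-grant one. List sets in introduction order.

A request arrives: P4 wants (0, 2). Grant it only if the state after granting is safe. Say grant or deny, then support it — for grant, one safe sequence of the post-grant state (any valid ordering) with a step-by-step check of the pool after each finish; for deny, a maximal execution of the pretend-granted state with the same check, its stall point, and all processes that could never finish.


DENY. Granting would leave the state unsafe.
Key observation: after P2, P0 the pool peaks at (2, 4), and each blocked process is short somewhere: P8 on R2; P4 on R3; P7 on R2; P5 on R3.
On the post-grant state, P2, P0 is a maximal run — nothing extends it. Step-by-step check:
  pool = (0, 1)
  P2 needs (0, 1) <= (0, 1) -> finishes; pool += (2, 2) = (2, 3)
  P0 needs (2, 3) <= (2, 3) -> finishes; pool += (0, 1) = (2, 4)
  P8 cannot run: need (2, 5) vs free (2, 4) (insufficient R2)
  P4 cannot run: need (5, 1) vs free (2, 4) (insufficient R3)
  P7 cannot run: need (2, 6) vs free (2, 4) (insufficient R2)
  P5 cannot run: need (3, 3) vs free (2, 4) (insufficient R3)
Had the request been granted, P8, P4, P7 and P5 could never finish.


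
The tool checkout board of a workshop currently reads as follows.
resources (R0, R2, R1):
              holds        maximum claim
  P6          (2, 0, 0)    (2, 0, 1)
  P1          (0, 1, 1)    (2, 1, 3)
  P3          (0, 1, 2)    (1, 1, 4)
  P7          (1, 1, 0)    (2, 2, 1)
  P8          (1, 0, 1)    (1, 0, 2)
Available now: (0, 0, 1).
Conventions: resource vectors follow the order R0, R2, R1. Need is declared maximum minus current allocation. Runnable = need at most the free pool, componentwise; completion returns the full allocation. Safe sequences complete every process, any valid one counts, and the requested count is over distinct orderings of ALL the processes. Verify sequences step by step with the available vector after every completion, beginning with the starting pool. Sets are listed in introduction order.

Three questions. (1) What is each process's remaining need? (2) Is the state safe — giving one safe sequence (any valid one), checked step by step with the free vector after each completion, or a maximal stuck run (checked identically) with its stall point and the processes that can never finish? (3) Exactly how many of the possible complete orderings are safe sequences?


(1) Outstanding need per process (order R0, R2, R1):
  P6: (0, 0, 1)
  P1: (2, 0, 2)
  P3: (1, 0, 2)
  P7: (1, 1, 1)
  P8: (0, 0, 1)
(2) SAFE — a valid safe sequence is P8, P3, P7, P1, P6.
Key observation: at P8 the run first touches a limit — (0, 0, 1) against (0, 0, 1), exact on a resource it actually requests.
Step-by-step check:
  pool = (0, 0, 1)
  P8: need (0, 0, 1) fits (0, 0, 1); releases (1, 0, 1), pool now (1, 0, 2)
  P3: need (1, 0, 2) fits (1, 0, 2); releases (0, 1, 2), pool now (1, 1, 4)
  P7: need (1, 1, 1) fits (1, 1, 4); releases (1, 1, 0), pool now (2, 2, 4)
  P1: need (2, 0, 2) fits (2, 2, 4); releases (0, 1, 1), pool now (2, 3, 5)
  P6: need (0, 0, 1) fits (2, 3, 5); releases (2, 0, 0), pool now (4, 3, 5)
(3) The exact count: 12 of the possible complete orderings are safe sequences.


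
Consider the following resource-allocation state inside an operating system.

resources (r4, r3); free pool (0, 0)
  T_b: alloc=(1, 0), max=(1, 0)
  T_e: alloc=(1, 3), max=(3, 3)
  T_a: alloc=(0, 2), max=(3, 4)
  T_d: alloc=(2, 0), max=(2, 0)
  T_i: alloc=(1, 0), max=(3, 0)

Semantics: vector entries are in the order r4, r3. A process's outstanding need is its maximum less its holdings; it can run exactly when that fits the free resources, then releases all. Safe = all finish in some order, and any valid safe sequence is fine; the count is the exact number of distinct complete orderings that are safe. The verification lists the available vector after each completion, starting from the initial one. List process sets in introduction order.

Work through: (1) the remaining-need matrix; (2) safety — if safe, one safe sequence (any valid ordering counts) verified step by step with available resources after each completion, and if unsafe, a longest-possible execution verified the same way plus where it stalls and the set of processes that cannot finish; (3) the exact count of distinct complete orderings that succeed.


(1) Outstanding need per process (order r4, r3):
  T_b: (0, 0)
  T_e: (2, 0)
  T_a: (3, 2)
  T_d: (0, 0)
  T_i: (2, 0)
(2) SAFE. One safe sequence: T_d, T_b, T_e, T_i, T_a.
Key observation: nothing binds to the last unit here — the tightest requested-resource margin is 1, first seen at T_e ((2, 0) against (3, 0)).
Verifying each step:
  pool = (0, 0)
  T_d: need (0, 0) fits (0, 0); releases (2, 0), pool now (2, 0)
  T_b: need (0, 0) fits (2, 0); releases (1, 0), pool now (3, 0)
  T_e: need (2, 0) fits (3, 0); releases (1, 3), pool now (4, 3)
  T_i: need (2, 0) fits (4, 3); releases (1, 0), pool now (5, 3)
  T_a: need (3, 2) fits (5, 3); releases (0, 2), pool now (5, 5)
(3) Precisely 15 of the possible complete orderings are safe sequences.


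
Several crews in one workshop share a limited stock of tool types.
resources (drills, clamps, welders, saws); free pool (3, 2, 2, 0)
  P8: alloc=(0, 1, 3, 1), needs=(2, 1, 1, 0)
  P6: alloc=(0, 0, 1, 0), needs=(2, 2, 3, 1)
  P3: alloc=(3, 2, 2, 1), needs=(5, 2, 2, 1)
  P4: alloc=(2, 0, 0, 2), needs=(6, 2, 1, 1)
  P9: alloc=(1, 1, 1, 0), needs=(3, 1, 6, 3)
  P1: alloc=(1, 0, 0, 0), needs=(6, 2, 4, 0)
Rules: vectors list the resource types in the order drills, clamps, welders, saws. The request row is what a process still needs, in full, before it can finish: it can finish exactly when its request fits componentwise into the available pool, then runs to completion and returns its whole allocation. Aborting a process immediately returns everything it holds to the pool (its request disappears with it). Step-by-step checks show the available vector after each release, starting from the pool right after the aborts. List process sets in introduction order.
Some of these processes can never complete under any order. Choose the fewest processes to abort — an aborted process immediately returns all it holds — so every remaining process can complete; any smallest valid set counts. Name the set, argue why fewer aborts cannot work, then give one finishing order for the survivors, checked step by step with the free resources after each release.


Minimum abort set: P3.
Key observation: P4 could never have finished before the abort; with (3, 2, 2, 1) returned by P3, it fits at step 1.
Minimality: the empty abort set fails — the state is deadlocked as it stands.
One survivor order: P4, P8, P9, P1, P6. Step-by-step check (post-abort pool first):
  pool = (6, 4, 4, 1)
  P4: need (6, 2, 1, 1) fits (6, 4, 4, 1); releases (2, 0, 0, 2), pool now (8, 4, 4, 3)
  P8: need (2, 1, 1, 0) fits (8, 4, 4, 3); releases (0, 1, 3, 1), pool now (8, 5, 7, 4)
  P9: need (3, 1, 6, 3) fits (8, 5, 7, 4); releases (1, 1, 1, 0), pool now (9, 6, 8, 4)
  P1: need (6, 2, 4, 0) fits (9, 6, 8, 4); releases (1, 0, 0, 0), pool now (10, 6, 8, 4)
  P6: need (2, 2, 3, 1) fits (10, 6, 8, 4); releases (0, 0, 1, 0), pool now (10, 6, 9, 4)


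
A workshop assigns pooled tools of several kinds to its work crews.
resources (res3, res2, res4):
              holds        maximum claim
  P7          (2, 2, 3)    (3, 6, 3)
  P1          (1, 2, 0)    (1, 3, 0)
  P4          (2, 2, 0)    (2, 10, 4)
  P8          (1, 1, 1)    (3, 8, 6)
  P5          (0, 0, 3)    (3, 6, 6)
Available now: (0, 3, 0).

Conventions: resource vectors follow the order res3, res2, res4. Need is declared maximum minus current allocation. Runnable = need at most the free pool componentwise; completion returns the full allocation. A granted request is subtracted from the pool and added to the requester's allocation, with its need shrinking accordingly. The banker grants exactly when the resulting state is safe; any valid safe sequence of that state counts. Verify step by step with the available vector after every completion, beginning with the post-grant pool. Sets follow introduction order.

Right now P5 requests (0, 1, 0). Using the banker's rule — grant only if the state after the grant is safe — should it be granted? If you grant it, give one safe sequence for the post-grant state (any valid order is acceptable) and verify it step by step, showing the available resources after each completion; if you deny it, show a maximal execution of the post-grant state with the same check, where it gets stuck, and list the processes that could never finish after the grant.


GRANT: granting preserves safety; a valid post-grant sequence is P1, P7, P5, P8, P4.
Key observation: the transfer keeps a workable pool ((0, 2, 0)); P1 starts the safe sequence.
Step-by-step check of the post-grant state:
  pool = (0, 2, 0)
  P1 needs (0, 1, 0) <= (0, 2, 0) -> finishes; pool += (1, 2, 0) = (1, 4, 0)
  P7 needs (1, 4, 0) <= (1, 4, 0) -> finishes; pool += (2, 2, 3) = (3, 6, 3)
  P5 needs (3, 5, 3) <= (3, 6, 3) -> finishes; pool += (0, 1, 3) = (3, 7, 6)
  P8 needs (2, 7, 5) <= (3, 7, 6) -> finishes; pool += (1, 1, 1) = (4, 8, 7)
  P4 needs (0, 8, 4) <= (4, 8, 7) -> finishes; pool += (2, 2, 0) = (6, 10, 7)


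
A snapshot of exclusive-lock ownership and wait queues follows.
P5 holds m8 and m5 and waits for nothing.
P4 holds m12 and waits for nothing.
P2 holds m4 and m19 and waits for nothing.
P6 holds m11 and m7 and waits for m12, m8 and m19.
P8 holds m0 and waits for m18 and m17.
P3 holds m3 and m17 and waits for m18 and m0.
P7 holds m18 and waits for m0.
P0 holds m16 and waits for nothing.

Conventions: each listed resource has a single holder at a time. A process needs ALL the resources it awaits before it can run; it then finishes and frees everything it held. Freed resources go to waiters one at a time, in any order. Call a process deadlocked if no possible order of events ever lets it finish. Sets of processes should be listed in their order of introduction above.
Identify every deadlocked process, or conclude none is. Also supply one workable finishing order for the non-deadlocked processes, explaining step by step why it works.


Deadlocked set: P8, P3 and P7.
Key observation: the knot is the closed ring of waits P8 -> P3 -> P8; P7 is caught in further circular waits.
One completion order for the rest: P4, P5, P2, P0, P6.
Walking it through:
  run P4 (it waits on nothing); releases m12
  run P5 (it waits on nothing); releases m8 and m5
  run P2 (it waits on nothing); releases m4 and m19
  run P0 (it waits on nothing); releases m16
  P6 waits on m12, m8 and m19 — all released -> runs and releases m11 and m7


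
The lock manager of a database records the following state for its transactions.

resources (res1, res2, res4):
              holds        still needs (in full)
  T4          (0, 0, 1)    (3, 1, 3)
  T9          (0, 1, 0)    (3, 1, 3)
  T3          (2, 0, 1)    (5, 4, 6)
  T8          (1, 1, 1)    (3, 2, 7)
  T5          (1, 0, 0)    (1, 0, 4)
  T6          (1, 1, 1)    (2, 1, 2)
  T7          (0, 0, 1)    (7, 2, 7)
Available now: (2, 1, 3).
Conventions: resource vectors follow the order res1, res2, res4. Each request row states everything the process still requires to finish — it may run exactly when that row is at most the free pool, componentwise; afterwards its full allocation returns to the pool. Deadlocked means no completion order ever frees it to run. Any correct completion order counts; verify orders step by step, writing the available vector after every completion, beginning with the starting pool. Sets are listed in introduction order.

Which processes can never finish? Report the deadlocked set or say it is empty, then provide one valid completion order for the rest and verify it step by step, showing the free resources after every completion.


Deadlocked set: T3, T8 and T7.
Key observation: res4 is the bottleneck — with T6, T4, T5, T9 done the pool holds (4, 3, 5), short of every remaining need.
One completion order for the rest: T6, T4, T5, T9. Step-by-step check:
  pool = (2, 1, 3)
  T6: need (2, 1, 2) fits (2, 1, 3); releases (1, 1, 1), pool now (3, 2, 4)
  T4: need (3, 1, 3) fits (3, 2, 4); releases (0, 0, 1), pool now (3, 2, 5)
  T5: need (1, 0, 4) fits (3, 2, 5); releases (1, 0, 0), pool now (4, 2, 5)
  T9: need (3, 1, 3) fits (4, 2, 5); releases (0, 1, 0), pool now (4, 3, 5)
The blocked processes can never fit:
  T3 cannot run: need (5, 4, 6) vs free (4, 3, 5) (insufficient res1, res2 and res4)
  T8 cannot run: need (3, 2, 7) vs free (4, 3, 5) (insufficient res4)
  T7 cannot run: need (7, 2, 7) vs free (4, 3, 5) (insufficient res1 and res4)


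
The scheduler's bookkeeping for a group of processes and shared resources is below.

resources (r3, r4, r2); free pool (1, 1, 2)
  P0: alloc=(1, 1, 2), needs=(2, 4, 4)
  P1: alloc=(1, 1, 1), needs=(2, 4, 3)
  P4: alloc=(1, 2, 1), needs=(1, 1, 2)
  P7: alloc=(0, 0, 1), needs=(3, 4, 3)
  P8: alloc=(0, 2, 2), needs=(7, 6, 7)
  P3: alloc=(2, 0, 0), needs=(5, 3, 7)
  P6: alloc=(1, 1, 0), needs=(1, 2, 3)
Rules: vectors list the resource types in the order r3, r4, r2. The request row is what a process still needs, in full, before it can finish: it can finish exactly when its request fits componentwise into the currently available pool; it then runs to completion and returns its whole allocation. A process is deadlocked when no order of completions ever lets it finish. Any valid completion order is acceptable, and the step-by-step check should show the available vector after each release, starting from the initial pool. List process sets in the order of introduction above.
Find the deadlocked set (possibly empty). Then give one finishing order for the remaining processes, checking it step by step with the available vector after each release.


Nothing here is deadlocked.
Key observation: the pool covers P4 at once, and every later process fits after earlier releases.
One completion order for the rest: P4, P6, P1, P0, P7, P3, P8. Verifying each step:
  pool = (1, 1, 2)
  P4 needs (1, 1, 2) <= (1, 1, 2) -> finishes; pool += (1, 2, 1) = (2, 3, 3)
  P6 needs (1, 2, 3) <= (2, 3, 3) -> finishes; pool += (1, 1, 0) = (3, 4, 3)
  P1 needs (2, 4, 3) <= (3, 4, 3) -> finishes; pool += (1, 1, 1) = (4, 5, 4)
  P0 needs (2, 4, 4) <= (4, 5, 4) -> finishes; pool += (1, 1, 2) = (5, 6, 6)
  P7 needs (3, 4, 3) <= (5, 6, 6) -> finishes; pool += (0, 0, 1) = (5, 6, 7)
  P3 needs (5, 3, 7) <= (5, 6, 7) -> finishes; pool += (2, 0, 0) = (7, 6, 7)
  P8 needs (7, 6, 7) <= (7, 6, 7) -> finishes; pool += (0, 2, 2) = (7, 8, 9)


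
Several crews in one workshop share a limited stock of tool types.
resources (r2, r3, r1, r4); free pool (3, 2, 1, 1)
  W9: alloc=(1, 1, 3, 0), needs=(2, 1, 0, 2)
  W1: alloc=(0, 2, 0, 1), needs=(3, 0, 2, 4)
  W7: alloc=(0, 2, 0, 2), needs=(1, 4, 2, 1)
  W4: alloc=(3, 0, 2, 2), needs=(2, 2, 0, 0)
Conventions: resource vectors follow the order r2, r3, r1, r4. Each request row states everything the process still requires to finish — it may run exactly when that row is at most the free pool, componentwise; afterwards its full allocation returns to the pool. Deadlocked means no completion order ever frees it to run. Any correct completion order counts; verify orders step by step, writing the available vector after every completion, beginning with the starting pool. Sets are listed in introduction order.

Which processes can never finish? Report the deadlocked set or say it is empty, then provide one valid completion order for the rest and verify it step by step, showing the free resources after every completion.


Deadlocked: W1 and W7.
Key observation: after W4, W9 the pool peaks at (7, 3, 6, 3), and each blocked process is short somewhere: W1 on r4; W7 on r3.
A valid finishing order for the others: W4, W9. Step-by-step check:
  pool = (3, 2, 1, 1)
  W4 needs (2, 2, 0, 0) <= (3, 2, 1, 1) -> finishes; pool += (3, 0, 2, 2) = (6, 2, 3, 3)
  W9 needs (2, 1, 0, 2) <= (6, 2, 3, 3) -> finishes; pool += (1, 1, 3, 0) = (7, 3, 6, 3)
None of the blocked processes ever fits:
  blocked: W1 wants (3, 0, 2, 4), pool (7, 3, 6, 3) — not enough r4
  blocked: W7 wants (1, 4, 2, 1), pool (7, 3, 6, 3) — not enough r3


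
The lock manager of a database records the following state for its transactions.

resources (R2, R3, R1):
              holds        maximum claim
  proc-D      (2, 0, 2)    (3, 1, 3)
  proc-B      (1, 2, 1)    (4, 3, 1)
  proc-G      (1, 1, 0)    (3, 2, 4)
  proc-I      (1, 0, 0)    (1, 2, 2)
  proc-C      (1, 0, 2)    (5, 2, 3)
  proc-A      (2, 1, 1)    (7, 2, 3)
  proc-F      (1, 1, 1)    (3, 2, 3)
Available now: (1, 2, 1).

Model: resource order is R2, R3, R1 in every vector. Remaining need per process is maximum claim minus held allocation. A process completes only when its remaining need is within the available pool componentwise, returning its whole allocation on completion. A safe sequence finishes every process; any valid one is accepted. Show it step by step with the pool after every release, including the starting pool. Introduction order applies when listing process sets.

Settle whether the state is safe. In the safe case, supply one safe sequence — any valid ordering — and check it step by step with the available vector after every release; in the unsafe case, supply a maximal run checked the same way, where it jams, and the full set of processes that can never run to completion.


SAFE. One safe sequence: proc-D, proc-B, proc-G, proc-F, proc-A, proc-C, proc-I.
Key observation: proc-D marks the first exact bind of the order: its need (1, 1, 1) fits the free (1, 2, 1) with zero slack on a requested resource.
Step-by-step check:
  pool = (1, 2, 1)
  run proc-D (needs (1, 1, 1), free (1, 2, 1)); after release of (2, 0, 2) the pool is (3, 2, 3)
  run proc-B (needs (3, 1, 0), free (3, 2, 3)); after release of (1, 2, 1) the pool is (4, 4, 4)
  run proc-G (needs (2, 1, 4), free (4, 4, 4)); after release of (1, 1, 0) the pool is (5, 5, 4)
  run proc-F (needs (2, 1, 2), free (5, 5, 4)); after release of (1, 1, 1) the pool is (6, 6, 5)
  run proc-A (needs (5, 1, 2), free (6, 6, 5)); after release of (2, 1, 1) the pool is (8, 7, 6)
  run proc-C (needs (4, 2, 1), free (8, 7, 6)); after release of (1, 0, 2) the pool is (9, 7, 8)
  run proc-I (needs (0, 2, 2), free (9, 7, 8)); after release of (1, 0, 0) the pool is (10, 7, 8)


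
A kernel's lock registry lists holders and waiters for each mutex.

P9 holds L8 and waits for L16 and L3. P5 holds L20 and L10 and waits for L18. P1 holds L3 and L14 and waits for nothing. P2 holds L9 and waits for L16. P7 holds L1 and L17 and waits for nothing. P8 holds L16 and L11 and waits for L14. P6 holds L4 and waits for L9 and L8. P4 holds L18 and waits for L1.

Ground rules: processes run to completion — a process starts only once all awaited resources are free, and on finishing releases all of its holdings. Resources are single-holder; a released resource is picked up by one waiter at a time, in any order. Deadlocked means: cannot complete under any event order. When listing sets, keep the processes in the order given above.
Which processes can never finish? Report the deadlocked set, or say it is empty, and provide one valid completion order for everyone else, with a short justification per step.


Nothing here is deadlocked.
Key observation: every chain of waits terminates; starting from the processes that wait on nothing, all the rest unlock in turn.
A valid finishing order for the others: P7, P4, P1, P8, P2, P9, P6, P5.
Step-by-step check:
  P7 waits on nothing -> runs at once and releases L1 and L17
  P4 waits on L1 — all released -> runs and releases L18
  P1 waits on nothing -> runs at once and releases L3 and L14
  P8 waits on L14 — all released -> runs and releases L16 and L11
  P2 waits on L16 — all released -> runs and releases L9
  P9 waits on L16 and L3 — all released -> runs and releases L8
  P6 waits on L9 and L8 — all released -> runs and releases L4
  P5 waits on L18 — all released -> runs and releases L20 and L10


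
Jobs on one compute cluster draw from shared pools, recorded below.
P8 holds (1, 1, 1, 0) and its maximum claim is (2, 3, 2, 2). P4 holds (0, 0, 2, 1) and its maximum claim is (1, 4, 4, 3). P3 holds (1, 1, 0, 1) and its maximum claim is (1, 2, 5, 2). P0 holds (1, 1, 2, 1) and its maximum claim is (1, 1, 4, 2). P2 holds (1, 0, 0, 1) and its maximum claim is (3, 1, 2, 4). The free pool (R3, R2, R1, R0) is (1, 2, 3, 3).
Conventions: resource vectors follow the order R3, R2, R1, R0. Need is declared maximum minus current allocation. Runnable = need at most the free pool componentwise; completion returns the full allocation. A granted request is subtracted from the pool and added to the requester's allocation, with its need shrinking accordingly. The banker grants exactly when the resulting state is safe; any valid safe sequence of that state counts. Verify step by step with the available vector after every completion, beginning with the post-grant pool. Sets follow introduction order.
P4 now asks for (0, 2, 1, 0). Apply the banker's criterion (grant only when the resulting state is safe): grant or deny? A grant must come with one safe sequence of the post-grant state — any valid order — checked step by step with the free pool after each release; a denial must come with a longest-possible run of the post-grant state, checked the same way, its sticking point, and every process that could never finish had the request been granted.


DENY — the pretend-granted state is unsafe.
Key observation: after P0, P2 the pool peaks at (3, 1, 4, 5), and each blocked process is short somewhere: P8 on R2; P4 on R2; P3 on R1.
After a pretend grant, a maximal execution: P0, P2 — then nothing else fits. Walking it through:
  pool = (1, 0, 2, 3)
  run P0 (needs (0, 0, 2, 1), free (1, 0, 2, 3)); after release of (1, 1, 2, 1) the pool is (2, 1, 4, 4)
  run P2 (needs (2, 1, 2, 3), free (2, 1, 4, 4)); after release of (1, 0, 0, 1) the pool is (3, 1, 4, 5)
  P8 still needs (1, 2, 1, 2) but only (3, 1, 4, 5) is free — short on R2
  P4 still needs (1, 2, 1, 2) but only (3, 1, 4, 5) is free — short on R2
  P3 still needs (0, 1, 5, 1) but only (3, 1, 4, 5) is free — short on R1
Processes that could never finish after the grant: P8, P4 and P3.


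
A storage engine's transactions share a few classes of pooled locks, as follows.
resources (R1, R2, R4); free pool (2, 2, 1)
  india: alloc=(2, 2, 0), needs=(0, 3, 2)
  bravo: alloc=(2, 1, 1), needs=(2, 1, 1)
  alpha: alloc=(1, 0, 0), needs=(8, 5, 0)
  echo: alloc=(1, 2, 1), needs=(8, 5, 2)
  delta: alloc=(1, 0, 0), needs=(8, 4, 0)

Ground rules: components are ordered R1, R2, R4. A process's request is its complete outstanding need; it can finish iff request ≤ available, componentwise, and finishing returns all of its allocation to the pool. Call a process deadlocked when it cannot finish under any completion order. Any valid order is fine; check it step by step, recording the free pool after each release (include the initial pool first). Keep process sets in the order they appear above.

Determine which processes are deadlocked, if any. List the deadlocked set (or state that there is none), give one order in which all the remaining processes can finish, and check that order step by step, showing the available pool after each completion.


The deadlocked set is alpha, echo and delta.
Key observation: R1 is the bottleneck — with bravo, india done the pool holds (6, 5, 2), short of every remaining need.
One completion order for the rest: bravo, india. Step-by-step check:
  pool = (2, 2, 1)
  run bravo (needs (2, 1, 1), free (2, 2, 1)); after release of (2, 1, 1) the pool is (4, 3, 2)
  run india (needs (0, 3, 2), free (4, 3, 2)); after release of (2, 2, 0) the pool is (6, 5, 2)
The stuck group stays short no matter what:
  blocked: alpha wants (8, 5, 0), pool (6, 5, 2) — not enough R1
  blocked: echo wants (8, 5, 2), pool (6, 5, 2) — not enough R1
  blocked: delta wants (8, 4, 0), pool (6, 5, 2) — not enough R1


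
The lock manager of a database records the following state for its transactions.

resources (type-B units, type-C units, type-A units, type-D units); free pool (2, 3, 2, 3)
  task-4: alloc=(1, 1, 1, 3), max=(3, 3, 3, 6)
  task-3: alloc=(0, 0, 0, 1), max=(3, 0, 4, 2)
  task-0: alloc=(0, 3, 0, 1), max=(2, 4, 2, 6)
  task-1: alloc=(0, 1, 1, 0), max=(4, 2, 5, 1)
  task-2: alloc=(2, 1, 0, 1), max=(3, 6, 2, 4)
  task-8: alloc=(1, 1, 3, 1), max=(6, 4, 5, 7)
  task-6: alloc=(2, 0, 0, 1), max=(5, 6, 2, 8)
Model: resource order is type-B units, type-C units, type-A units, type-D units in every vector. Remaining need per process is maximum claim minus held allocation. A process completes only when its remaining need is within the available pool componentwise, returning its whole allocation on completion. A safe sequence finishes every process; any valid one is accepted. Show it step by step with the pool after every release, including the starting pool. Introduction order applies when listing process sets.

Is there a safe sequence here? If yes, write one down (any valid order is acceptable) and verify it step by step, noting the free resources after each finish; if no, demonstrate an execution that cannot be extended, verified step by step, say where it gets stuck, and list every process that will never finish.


SAFE, for example via the order task-4, task-0, task-6, task-8, task-2, task-3, task-1.
Key observation: task-4 is the earliest step where a requested resource binds exactly: need (2, 2, 2, 3), pool (2, 3, 2, 3) at its turn.
Step-by-step check:
  pool = (2, 3, 2, 3)
  task-4 needs (2, 2, 2, 3) <= (2, 3, 2, 3) -> finishes; pool += (1, 1, 1, 3) = (3, 4, 3, 6)
  task-0 needs (2, 1, 2, 5) <= (3, 4, 3, 6) -> finishes; pool += (0, 3, 0, 1) = (3, 7, 3, 7)
  task-6 needs (3, 6, 2, 7) <= (3, 7, 3, 7) -> finishes; pool += (2, 0, 0, 1) = (5, 7, 3, 8)
  task-8 needs (5, 3, 2, 6) <= (5, 7, 3, 8) -> finishes; pool += (1, 1, 3, 1) = (6, 8, 6, 9)
  task-2 needs (1, 5, 2, 3) <= (6, 8, 6, 9) -> finishes; pool += (2, 1, 0, 1) = (8, 9, 6, 10)
  task-3 needs (3, 0, 4, 1) <= (8, 9, 6, 10) -> finishes; pool += (0, 0, 0, 1) = (8, 9, 6, 11)
  task-1 needs (4, 1, 4, 1) <= (8, 9, 6, 11) -> finishes; pool += (0, 1, 1, 0) = (8, 10, 7, 11)


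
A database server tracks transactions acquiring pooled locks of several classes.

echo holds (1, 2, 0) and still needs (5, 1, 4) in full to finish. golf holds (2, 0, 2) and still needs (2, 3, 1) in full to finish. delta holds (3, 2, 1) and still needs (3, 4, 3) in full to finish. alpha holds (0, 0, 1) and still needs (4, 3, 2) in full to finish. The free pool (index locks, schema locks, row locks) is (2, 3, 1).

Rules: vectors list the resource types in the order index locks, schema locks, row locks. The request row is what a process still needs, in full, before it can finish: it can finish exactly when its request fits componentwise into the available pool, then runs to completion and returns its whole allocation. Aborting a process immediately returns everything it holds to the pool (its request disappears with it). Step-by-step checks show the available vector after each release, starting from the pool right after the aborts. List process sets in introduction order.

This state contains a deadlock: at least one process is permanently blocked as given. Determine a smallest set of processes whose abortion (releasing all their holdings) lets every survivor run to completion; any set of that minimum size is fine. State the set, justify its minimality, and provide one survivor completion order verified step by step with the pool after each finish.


The answer: abort echo.
Key observation: before aborting echo, delta was permanently blocked — no order could ever run it; afterwards it completes at step 3.
Minimality: the empty abort set fails — the state is deadlocked as it stands.
One survivor order: golf, alpha, delta. Walking it through (post-abort pool first):
  pool = (3, 5, 1)
  golf needs (2, 3, 1) <= (3, 5, 1) -> finishes; pool += (2, 0, 2) = (5, 5, 3)
  alpha needs (4, 3, 2) <= (5, 5, 3) -> finishes; pool += (0, 0, 1) = (5, 5, 4)
  delta needs (3, 4, 3) <= (5, 5, 4) -> finishes; pool += (3, 2, 1) = (8, 7, 5)


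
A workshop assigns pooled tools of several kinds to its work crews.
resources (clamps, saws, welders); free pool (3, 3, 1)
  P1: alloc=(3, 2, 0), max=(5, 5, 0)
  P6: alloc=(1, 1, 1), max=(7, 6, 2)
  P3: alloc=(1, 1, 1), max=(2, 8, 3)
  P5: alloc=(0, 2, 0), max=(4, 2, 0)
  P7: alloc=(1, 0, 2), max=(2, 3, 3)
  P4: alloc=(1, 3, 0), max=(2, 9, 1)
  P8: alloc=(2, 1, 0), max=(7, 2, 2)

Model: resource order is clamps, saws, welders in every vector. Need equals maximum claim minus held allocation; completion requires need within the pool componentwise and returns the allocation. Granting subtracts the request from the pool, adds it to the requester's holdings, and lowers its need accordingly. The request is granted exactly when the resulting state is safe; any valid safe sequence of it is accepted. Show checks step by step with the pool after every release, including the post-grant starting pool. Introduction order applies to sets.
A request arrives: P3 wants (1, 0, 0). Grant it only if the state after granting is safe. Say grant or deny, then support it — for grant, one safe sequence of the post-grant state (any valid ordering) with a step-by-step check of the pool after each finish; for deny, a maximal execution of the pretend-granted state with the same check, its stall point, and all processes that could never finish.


GRANT: granting preserves safety; a valid post-grant sequence is P1, P7, P6, P8, P4, P5, P3.
Key observation: with (2, 3, 1) left after the transfer, P1 can run at once — the state stays safe.
Check on the post-grant state, step by step:
  pool = (2, 3, 1)
  P1: need (2, 3, 0) fits (2, 3, 1); releases (3, 2, 0), pool now (5, 5, 1)
  P7: need (1, 3, 1) fits (5, 5, 1); releases (1, 0, 2), pool now (6, 5, 3)
  P6: need (6, 5, 1) fits (6, 5, 3); releases (1, 1, 1), pool now (7, 6, 4)
  P8: need (5, 1, 2) fits (7, 6, 4); releases (2, 1, 0), pool now (9, 7, 4)
  P4: need (1, 6, 1) fits (9, 7, 4); releases (1, 3, 0), pool now (10, 10, 4)
  P5: need (4, 0, 0) fits (10, 10, 4); releases (0, 2, 0), pool now (10, 12, 4)
  P3: need (0, 7, 2) fits (10, 12, 4); releases (2, 1, 1), pool now (12, 13, 5)


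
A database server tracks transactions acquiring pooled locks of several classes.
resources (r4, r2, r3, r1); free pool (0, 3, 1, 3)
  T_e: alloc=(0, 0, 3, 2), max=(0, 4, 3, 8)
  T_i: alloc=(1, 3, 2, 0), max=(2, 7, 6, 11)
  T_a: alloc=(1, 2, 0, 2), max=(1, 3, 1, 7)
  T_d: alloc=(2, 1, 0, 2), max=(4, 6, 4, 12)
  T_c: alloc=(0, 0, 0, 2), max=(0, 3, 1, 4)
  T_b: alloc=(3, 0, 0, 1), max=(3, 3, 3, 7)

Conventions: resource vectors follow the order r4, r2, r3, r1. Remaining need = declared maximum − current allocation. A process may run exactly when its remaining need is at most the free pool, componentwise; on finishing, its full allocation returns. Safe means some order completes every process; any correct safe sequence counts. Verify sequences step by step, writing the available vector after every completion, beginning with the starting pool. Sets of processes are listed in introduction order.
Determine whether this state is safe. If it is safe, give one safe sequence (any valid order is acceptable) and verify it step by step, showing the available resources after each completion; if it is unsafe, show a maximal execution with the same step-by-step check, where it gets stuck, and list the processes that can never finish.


SAFE — a valid safe sequence is T_c, T_a, T_e, T_b, T_d, T_i.
Key observation: T_c marks the first exact bind of the order: its need (0, 3, 1, 2) fits the free (0, 3, 1, 3) with zero slack on a requested resource.
Step-by-step check:
  pool = (0, 3, 1, 3)
  run T_c (needs (0, 3, 1, 2), free (0, 3, 1, 3)); after release of (0, 0, 0, 2) the pool is (0, 3, 1, 5)
  run T_a (needs (0, 1, 1, 5), free (0, 3, 1, 5)); after release of (1, 2, 0, 2) the pool is (1, 5, 1, 7)
  run T_e (needs (0, 4, 0, 6), free (1, 5, 1, 7)); after release of (0, 0, 3, 2) the pool is (1, 5, 4, 9)
  run T_b (needs (0, 3, 3, 6), free (1, 5, 4, 9)); after release of (3, 0, 0, 1) the pool is (4, 5, 4, 10)
  run T_d (needs (2, 5, 4, 10), free (4, 5, 4, 10)); after release of (2, 1, 0, 2) the pool is (6, 6, 4, 12)
  run T_i (needs (1, 4, 4, 11), free (6, 6, 4, 12)); after release of (1, 3, 2, 0) the pool is (7, 9, 6, 12)


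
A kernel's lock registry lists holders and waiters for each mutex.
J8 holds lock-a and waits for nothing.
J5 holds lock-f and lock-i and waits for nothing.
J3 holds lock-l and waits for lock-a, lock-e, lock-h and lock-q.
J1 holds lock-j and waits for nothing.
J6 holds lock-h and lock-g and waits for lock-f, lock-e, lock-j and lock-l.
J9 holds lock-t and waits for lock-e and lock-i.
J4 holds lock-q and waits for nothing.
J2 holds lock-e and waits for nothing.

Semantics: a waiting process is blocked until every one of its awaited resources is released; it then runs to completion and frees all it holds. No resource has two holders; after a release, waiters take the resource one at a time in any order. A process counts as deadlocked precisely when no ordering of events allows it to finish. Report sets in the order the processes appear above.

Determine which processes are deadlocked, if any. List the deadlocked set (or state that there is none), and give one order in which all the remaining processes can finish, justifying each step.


Deadlocked: J3 and J6.
Key observation: the waits loop around J3 -> J6 -> J3 with no way out; no other process is dragged down with it.
The rest can finish in the order J4, J2, J1, J5, J9, J8.
Verifying each step:
  J4: no waits; runs immediately, freeing lock-q
  J2: no waits; runs immediately, freeing lock-e
  J1: no waits; runs immediately, freeing lock-j
  J5: no waits; runs immediately, freeing lock-f and lock-i
  run J9 (all its waits — lock-e and lock-i — are resolved); releases lock-t
  J8: no waits; runs immediately, freeing lock-a


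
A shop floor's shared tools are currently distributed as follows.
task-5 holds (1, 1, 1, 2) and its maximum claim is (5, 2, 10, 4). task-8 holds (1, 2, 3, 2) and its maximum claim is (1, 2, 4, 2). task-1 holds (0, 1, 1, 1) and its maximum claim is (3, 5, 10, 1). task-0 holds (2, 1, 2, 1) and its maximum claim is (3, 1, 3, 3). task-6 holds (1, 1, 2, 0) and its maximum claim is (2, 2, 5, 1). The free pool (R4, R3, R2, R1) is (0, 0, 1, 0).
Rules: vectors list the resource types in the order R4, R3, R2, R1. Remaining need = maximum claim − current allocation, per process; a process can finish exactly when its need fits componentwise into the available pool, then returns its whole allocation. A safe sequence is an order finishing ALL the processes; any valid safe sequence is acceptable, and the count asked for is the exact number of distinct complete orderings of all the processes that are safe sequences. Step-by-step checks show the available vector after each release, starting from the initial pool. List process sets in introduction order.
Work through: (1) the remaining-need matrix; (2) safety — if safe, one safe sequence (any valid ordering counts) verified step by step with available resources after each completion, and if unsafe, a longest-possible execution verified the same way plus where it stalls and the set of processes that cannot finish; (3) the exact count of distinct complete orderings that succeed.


(1) Need matrix, components ordered R4, R3, R2, R1:
  task-5: (4, 1, 9, 2)
  task-8: (0, 0, 1, 0)
  task-1: (3, 4, 9, 0)
  task-0: (1, 0, 1, 2)
  task-6: (1, 1, 3, 1)
(2) The state is UNSAFE.
Key observation: even finishing task-8, task-6, task-0 leaves just (4, 4, 8, 3) free — too little R2 for any of the remaining processes.
Going as far as possible: task-8, task-6, task-0; after that, nothing fits. Step-by-step check:
  pool = (0, 0, 1, 0)
  task-8: need (0, 0, 1, 0) fits (0, 0, 1, 0); releases (1, 2, 3, 2), pool now (1, 2, 4, 2)
  task-6: need (1, 1, 3, 1) fits (1, 2, 4, 2); releases (1, 1, 2, 0), pool now (2, 3, 6, 2)
  task-0: need (1, 0, 1, 2) fits (2, 3, 6, 2); releases (2, 1, 2, 1), pool now (4, 4, 8, 3)
  blocked: task-5 wants (4, 1, 9, 2), pool (4, 4, 8, 3) — not enough R2
  blocked: task-1 wants (3, 4, 9, 0), pool (4, 4, 8, 3) — not enough R2
Permanently blocked: task-5 and task-1.
(3) The exact count: 0 of the possible complete orderings are safe sequences.
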